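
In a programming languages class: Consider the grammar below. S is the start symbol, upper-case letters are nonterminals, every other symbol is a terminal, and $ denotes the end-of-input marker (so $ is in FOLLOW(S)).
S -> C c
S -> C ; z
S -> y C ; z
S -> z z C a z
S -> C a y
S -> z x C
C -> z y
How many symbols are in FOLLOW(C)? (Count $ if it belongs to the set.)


S is the start symbol and does not occur in any rule body, so FOLLOW(S) = {$}.
Examining every occurrence of C in a rule body:
  S -> C c : C is followed by terminal 'c' -> add 'c'
  S -> C ; z : C is followed by terminal ';' -> add ';'
  S -> y C ; z : C is followed by terminal ';' -> add ';' (already in the set)
  S -> z z C a z : C is followed by terminal 'a' -> add 'a'
  S -> C a y : C is followed by terminal 'a' -> add 'a' (already in the set)
  S -> z x C : C is at the right end -> add FOLLOW(S) = {$}
  C -> z y : C does not occur in the body -> contributes nothing
FOLLOW(C) = {;, a, c, $}
Count: 4

4


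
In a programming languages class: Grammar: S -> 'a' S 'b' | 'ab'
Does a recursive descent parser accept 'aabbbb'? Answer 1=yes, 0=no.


Grammar accepts strings of the form a^n b^n (n >= 1)
Word: 'aabbbb'
Counting: 2 a's and 4 b's
Check: 2 == 4? No
Mismatch: a-count != b-count
Rejected

0


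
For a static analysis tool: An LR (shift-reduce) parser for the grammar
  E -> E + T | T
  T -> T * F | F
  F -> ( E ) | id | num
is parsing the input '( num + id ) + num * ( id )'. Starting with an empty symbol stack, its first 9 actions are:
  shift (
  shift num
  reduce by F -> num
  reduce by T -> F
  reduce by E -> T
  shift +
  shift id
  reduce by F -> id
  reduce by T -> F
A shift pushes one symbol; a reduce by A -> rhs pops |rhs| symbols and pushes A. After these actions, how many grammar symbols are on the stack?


Tracking the symbol stack through each action:
  Action 1: shift '(' : push -> stack = [(] (size 1)
  Action 2: shift 'num' : push -> stack = [(, num] (size 2)
  Action 3: reduce by F -> num : pop 1, push F -> stack = [(, F] (size 2)
  Action 4: reduce by T -> F : pop 1, push T -> stack = [(, T] (size 2)
  Action 5: reduce by E -> T : pop 1, push E -> stack = [(, E] (size 2)
  Action 6: shift '+' : push -> stack = [(, E, +] (size 3)
  Action 7: shift 'id' : push -> stack = [(, E, +, id] (size 4)
  Action 8: reduce by F -> id : pop 1, push F -> stack = [(, E, +, F] (size 4)
  Action 9: reduce by T -> F : pop 1, push T -> stack = [(, E, +, T] (size 4)
Final stack size: 4

4


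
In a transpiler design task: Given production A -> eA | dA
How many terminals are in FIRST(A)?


Production: A -> eA | dA
Examining each alternative for leading terminals:
  A -> eA : first terminal = 'e'
  A -> dA : first terminal = 'd'
FIRST(A) = {d, e}
Count: 2

2


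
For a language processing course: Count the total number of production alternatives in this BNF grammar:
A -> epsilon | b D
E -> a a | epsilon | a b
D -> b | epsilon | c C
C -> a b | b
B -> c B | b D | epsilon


Counting alternatives per rule:
  A: 2 alternative(s)
  E: 3 alternative(s)
  D: 3 alternative(s)
  C: 2 alternative(s)
  B: 3 alternative(s)
Sum: 2 + 3 + 3 + 2 + 3 = 13

13


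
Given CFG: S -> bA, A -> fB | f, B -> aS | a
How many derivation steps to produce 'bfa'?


Grammar: S -> bA, A -> fB | f, B -> aS | a
Deriving 'bfa':
Step 1: S -> bA => bA
Step 2: A -> fB => bfB
Step 3: B -> a => bfa
Total derivation steps: 3

3


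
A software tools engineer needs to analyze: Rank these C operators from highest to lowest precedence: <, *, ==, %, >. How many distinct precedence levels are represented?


Looking up precedence for each operator:
  < -> precedence 4
  * -> precedence 6
  == -> precedence 3
  % -> precedence 6
  > -> precedence 4
Sorted highest to lowest: *, %, <, >, ==
Distinct precedence values: [6, 4, 3]
Number of distinct levels: 3

3


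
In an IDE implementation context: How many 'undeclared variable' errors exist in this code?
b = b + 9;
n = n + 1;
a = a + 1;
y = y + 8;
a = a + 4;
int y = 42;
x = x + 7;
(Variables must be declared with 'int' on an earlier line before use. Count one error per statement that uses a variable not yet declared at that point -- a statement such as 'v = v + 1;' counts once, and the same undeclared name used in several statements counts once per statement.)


Scanning code line by line:
  Line 1: use 'b' -> ERROR (undeclared)
  Line 2: use 'n' -> ERROR (undeclared)
  Line 3: use 'a' -> ERROR (undeclared)
  Line 4: use 'y' -> ERROR (undeclared)
  Line 5: use 'a' -> ERROR (undeclared)
  Line 6: declare 'y' -> declared = ['y']
  Line 7: use 'x' -> ERROR (undeclared)
Total undeclared variable errors: 6

6


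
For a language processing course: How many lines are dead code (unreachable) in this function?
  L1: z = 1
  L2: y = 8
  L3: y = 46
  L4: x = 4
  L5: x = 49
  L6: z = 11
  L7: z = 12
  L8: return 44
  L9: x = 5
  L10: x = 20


Analyzing control flow:
  L1: reachable (before return)
  L2: reachable (before return)
  L3: reachable (before return)
  L4: reachable (before return)
  L5: reachable (before return)
  L6: reachable (before return)
  L7: reachable (before return)
  L8: reachable (return statement)
  L9: DEAD (after return at L8)
  L10: DEAD (after return at L8)
Return at L8, total lines = 10
Dead lines: L9 through L10
Count: 2

2


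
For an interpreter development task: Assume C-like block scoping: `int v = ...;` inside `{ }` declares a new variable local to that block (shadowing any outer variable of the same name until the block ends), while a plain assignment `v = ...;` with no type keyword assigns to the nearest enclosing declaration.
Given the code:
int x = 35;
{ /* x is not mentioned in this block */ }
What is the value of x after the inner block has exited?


Analyzing scoping rules:
Outer scope: declares x = 35
Inner block: x is neither redeclared nor assigned -> unchanged
After the block -> 35
Result: 35

35


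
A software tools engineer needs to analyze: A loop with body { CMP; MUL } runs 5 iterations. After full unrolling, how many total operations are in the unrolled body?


Loop body operations: CMP, MUL (2 ops per iteration)
Unrolling 5 iterations:
  Iteration 1: CMP, MUL (2 ops)
  Iteration 2: CMP, MUL (2 ops)
  Iteration 3: CMP, MUL (2 ops)
  Iteration 4: CMP, MUL (2 ops)
  Iteration 5: CMP, MUL (2 ops)
Total: 5 iterations * 2 ops/iter = 10 operations

10


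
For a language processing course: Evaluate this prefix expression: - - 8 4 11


Parsing prefix expression: - - 8 4 11
Step 1: Innermost operation '- 8 4'
  8 - 4 = 4
Step 2: Outer operation '- [4] 11'
  4 - 11 = -7

-7


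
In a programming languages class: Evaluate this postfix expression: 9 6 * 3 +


Processing tokens left to right:
Push 9, Push 6
Pop 9 and 6, compute 9 * 6 = 54, push 54
Push 3
Pop 54 and 3, compute 54 + 3 = 57, push 57
Stack result: 57

57


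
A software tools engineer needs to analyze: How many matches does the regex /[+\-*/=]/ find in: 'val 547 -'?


Pattern: /[+\-*/=]/ (operators)
Input: 'val 547 -'
Scanning for matches:
  Match 1: '-'
Total matches: 1

1


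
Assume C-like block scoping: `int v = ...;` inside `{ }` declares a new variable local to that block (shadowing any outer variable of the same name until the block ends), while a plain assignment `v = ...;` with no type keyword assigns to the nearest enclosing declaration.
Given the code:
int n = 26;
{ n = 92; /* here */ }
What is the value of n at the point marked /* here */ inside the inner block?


Analyzing scoping rules:
Outer scope: declares n = 26
Inner block: 'n = 92;' has no type keyword, so it is an assignment to the outer n (no shadowing)
Inside the block, after the assignment -> 92
Result: 92

92


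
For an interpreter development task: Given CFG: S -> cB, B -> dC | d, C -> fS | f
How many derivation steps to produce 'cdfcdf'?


Grammar: S -> cB, B -> dC | d, C -> fS | f
Deriving 'cdfcdf':
Step 1: S -> cB => cB
Step 2: B -> dC => cdC
Step 3: C -> fS => cdfS
Step 4: S -> cB => cdfcB
Step 5: B -> dC => cdfcdC
Step 6: C -> f => cdfcdf
Total derivation steps: 6

6


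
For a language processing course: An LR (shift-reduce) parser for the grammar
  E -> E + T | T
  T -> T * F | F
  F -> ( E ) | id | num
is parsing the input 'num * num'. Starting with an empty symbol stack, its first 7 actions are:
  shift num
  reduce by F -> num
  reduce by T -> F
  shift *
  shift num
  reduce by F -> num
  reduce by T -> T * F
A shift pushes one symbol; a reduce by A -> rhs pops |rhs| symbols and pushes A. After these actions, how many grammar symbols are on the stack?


Tracking the symbol stack through each action:
  Action 1: shift 'num' : push -> stack = [num] (size 1)
  Action 2: reduce by F -> num : pop 1, push F -> stack = [F] (size 1)
  Action 3: reduce by T -> F : pop 1, push T -> stack = [T] (size 1)
  Action 4: shift '*' : push -> stack = [T, *] (size 2)
  Action 5: shift 'num' : push -> stack = [T, *, num] (size 3)
  Action 6: reduce by F -> num : pop 1, push F -> stack = [T, *, F] (size 3)
  Action 7: reduce by T -> T * F : pop 3, push T -> stack = [T] (size 1)
Final stack size: 1

1


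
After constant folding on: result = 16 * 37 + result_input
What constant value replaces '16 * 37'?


Identifying constant sub-expression:
  Original: result = 16 * 37 + result_input
  16 and 37 are both compile-time constants
  Evaluating: 16 * 37 = 592
  After folding: result = 592 + result_input

592


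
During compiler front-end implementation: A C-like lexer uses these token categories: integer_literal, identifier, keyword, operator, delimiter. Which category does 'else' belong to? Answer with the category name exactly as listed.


Token: 'else'
Checking categories:
  identifier: no
  integer_literal: no
  operator: no
  keyword: YES
  delimiter: no
Category: keyword

keyword


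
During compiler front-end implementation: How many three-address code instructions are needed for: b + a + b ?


Expression: b + a + b
Generating three-address code (respecting * over +/- precedence):
  Instruction 1: t1 = b + a
  Instruction 2: t2 = t1 + b
Total instructions: 2

2


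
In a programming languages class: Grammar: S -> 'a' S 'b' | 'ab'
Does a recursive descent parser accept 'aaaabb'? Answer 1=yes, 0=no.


Grammar accepts strings of the form a^n b^n (n >= 1)
Word: 'aaaabb'
Counting: 4 a's and 2 b's
Check: 4 == 2? No
Mismatch: a-count != b-count
Rejected

0


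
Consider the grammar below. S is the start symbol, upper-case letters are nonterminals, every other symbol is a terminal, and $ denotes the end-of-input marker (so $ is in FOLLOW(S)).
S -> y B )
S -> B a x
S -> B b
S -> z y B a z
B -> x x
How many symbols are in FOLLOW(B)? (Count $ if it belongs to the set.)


S is the start symbol and does not occur in any rule body, so FOLLOW(S) = {$}.
Examining every occurrence of B in a rule body:
  S -> y B ) : B is followed by terminal ')' -> add ')'
  S -> B a x : B is followed by terminal 'a' -> add 'a'
  S -> B b : B is followed by terminal 'b' -> add 'b'
  S -> z y B a z : B is followed by terminal 'a' -> add 'a' (already in the set)
  B -> x x : B does not occur in the body -> contributes nothing
FOLLOW(B) = {), a, b}
Count: 3

3


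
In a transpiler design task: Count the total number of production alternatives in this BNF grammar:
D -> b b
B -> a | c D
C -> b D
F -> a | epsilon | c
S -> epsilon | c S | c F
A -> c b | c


Counting alternatives per rule:
  D: 1 alternative(s)
  B: 2 alternative(s)
  C: 1 alternative(s)
  F: 3 alternative(s)
  S: 3 alternative(s)
  A: 2 alternative(s)
Sum: 1 + 2 + 1 + 3 + 3 + 2 = 12

12


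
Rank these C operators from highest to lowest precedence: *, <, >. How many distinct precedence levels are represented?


Looking up precedence for each operator:
  * -> precedence 6
  < -> precedence 4
  > -> precedence 4
Sorted highest to lowest: *, <, >
Distinct precedence values: [6, 4]
Number of distinct levels: 2

2


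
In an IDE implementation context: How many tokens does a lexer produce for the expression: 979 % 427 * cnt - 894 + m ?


Scanning '979 % 427 * cnt - 894 + m'
Token 1: '979' -> integer_literal
Token 2: '%' -> operator
Token 3: '427' -> integer_literal
Token 4: '*' -> operator
Token 5: 'cnt' -> identifier
Token 6: '-' -> operator
Token 7: '894' -> integer_literal
Token 8: '+' -> operator
Token 9: 'm' -> identifier
Total tokens: 9

9


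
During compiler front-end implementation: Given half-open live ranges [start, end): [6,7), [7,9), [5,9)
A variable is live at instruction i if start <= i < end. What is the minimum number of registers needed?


Live ranges:
  Var0: [6, 7)
  Var1: [7, 9)
  Var2: [5, 9)
Sweep-line events (position, delta, active):
  pos=5 start -> active=1
  pos=6 start -> active=2
  pos=7 end -> active=1
  pos=7 start -> active=2
  pos=9 end -> active=1
  pos=9 end -> active=0
Maximum simultaneous active: 2
Minimum registers needed: 2

2


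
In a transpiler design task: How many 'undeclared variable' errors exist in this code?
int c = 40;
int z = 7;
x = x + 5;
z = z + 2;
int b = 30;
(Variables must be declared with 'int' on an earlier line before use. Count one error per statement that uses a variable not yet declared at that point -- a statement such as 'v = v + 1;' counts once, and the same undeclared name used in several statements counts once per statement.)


Scanning code line by line:
  Line 1: declare 'c' -> declared = ['c']
  Line 2: declare 'z' -> declared = ['c', 'z']
  Line 3: use 'x' -> ERROR (undeclared)
  Line 4: use 'z' -> OK (declared)
  Line 5: declare 'b' -> declared = ['b', 'c', 'z']
Total undeclared variable errors: 1

1


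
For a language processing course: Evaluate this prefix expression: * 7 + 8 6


Parsing prefix expression: * 7 + 8 6
Step 1: Innermost operation '+ 8 6'
  8 + 6 = 14
Step 2: Outer operation '* 7 [14]'
  7 * 14 = 98

98


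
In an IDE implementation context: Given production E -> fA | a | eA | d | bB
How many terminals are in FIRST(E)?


Production: E -> fA | a | eA | d | bB
Examining each alternative for leading terminals:
  E -> fA : first terminal = 'f'
  E -> a : first terminal = 'a'
  E -> eA : first terminal = 'e'
  E -> d : first terminal = 'd'
  E -> bB : first terminal = 'b'
FIRST(E) = {a, b, d, e, f}
Count: 5

5


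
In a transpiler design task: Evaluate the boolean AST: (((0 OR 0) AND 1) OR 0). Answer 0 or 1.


Step 1: Evaluate inner node
  0 OR 0 = 0
Step 2: Evaluate next node
  0 AND 1 = 0
Step 3: Evaluate root node
  0 OR 0 = 0

0


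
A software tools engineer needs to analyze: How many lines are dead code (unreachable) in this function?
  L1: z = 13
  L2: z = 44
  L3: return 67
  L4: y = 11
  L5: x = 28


Analyzing control flow:
  L1: reachable (before return)
  L2: reachable (before return)
  L3: reachable (return statement)
  L4: DEAD (after return at L3)
  L5: DEAD (after return at L3)
Return at L3, total lines = 5
Dead lines: L4 through L5
Count: 2

2


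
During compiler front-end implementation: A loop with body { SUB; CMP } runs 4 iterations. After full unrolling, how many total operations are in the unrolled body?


Loop body operations: SUB, CMP (2 ops per iteration)
Unrolling 4 iterations:
  Iteration 1: SUB, CMP (2 ops)
  Iteration 2: SUB, CMP (2 ops)
  Iteration 3: SUB, CMP (2 ops)
  Iteration 4: SUB, CMP (2 ops)
Total: 4 iterations * 2 ops/iter = 8 operations

8


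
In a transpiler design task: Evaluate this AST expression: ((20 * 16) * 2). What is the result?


Expression: ((20 * 16) * 2)
Evaluating step by step:
  20 * 16 = 320
  320 * 2 = 640
Result: 640

640


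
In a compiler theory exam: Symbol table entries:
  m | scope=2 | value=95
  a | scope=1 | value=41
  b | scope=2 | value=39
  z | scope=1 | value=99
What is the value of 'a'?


Searching symbol table for 'a':
  m | scope=2 | value=95
  a | scope=1 | value=41 <- MATCH
  b | scope=2 | value=39
  z | scope=1 | value=99
Found 'a' at scope 1 with value 41

41


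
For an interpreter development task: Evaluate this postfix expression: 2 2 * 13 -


Processing tokens left to right:
Push 2, Push 2
Pop 2 and 2, compute 2 * 2 = 4, push 4
Push 13
Pop 4 and 13, compute 4 - 13 = -9, push -9
Stack result: -9

-9


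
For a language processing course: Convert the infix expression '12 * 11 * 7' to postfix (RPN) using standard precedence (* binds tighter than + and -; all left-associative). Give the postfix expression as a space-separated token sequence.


Applying the shunting-yard algorithm:
  Operand 12 -> output
  Push '*' onto operator stack -> op-stack: [*]
  Operand 11 -> output
  See '*' (prec 2); top '*' (prec 2) >= it -> pop '*' to output
  Push '*' onto operator stack -> op-stack: [*]
  Operand 7 -> output
  End of input: pop '*' to output
Postfix result: 12 11 * 7 *

12 11 * 7 *


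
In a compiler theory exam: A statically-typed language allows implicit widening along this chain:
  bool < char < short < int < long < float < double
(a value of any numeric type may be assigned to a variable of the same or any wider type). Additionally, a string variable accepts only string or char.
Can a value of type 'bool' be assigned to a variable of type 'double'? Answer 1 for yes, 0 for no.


Target variable type: double
Source value type: bool
Numeric ranks: bool=0, double=6
Widening allowed iff rank(source) <= rank(target): 0 <= 6? Yes
Result: 1

1


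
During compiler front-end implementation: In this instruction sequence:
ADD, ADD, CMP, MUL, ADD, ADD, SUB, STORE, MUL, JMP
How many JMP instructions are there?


Scanning instruction sequence for JMP:
  Position 1: ADD
  Position 2: ADD
  Position 3: CMP
  Position 4: MUL
  Position 5: ADD
  Position 6: ADD
  Position 7: SUB
  Position 8: STORE
  Position 9: MUL
  Position 10: JMP <- MATCH
Matches at positions: [10]
Total JMP count: 1

1


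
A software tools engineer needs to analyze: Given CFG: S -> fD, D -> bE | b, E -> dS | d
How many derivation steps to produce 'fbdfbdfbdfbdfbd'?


Grammar: S -> fD, D -> bE | b, E -> dS | d
Deriving 'fbdfbdfbdfbdfbd':
Step 1: S -> fD => fD
Step 2: D -> bE => fbE
Step 3: E -> dS => fbdS
Step 4: S -> fD => fbdfD
Step 5: D -> bE => fbdfbE
Step 6: E -> dS => fbdfbdS
Step 7: S -> fD => fbdfbdfD
Step 8: D -> bE => fbdfbdfbE
Step 9: E -> dS => fbdfbdfbdS
Step 10: S -> fD => fbdfbdfbdfD
Step 11: D -> bE => fbdfbdfbdfbE
Step 12: E -> dS => fbdfbdfbdfbdS
Step 13: S -> fD => fbdfbdfbdfbdfD
Step 14: D -> bE => fbdfbdfbdfbdfbE
Step 15: E -> d => fbdfbdfbdfbdfbd
Total derivation steps: 15

15


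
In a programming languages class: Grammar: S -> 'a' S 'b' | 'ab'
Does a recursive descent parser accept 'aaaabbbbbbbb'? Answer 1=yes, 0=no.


Grammar accepts strings of the form a^n b^n (n >= 1)
Word: 'aaaabbbbbbbb'
Counting: 4 a's and 8 b's
Check: 4 == 8? No
Mismatch: a-count != b-count
Rejected

0


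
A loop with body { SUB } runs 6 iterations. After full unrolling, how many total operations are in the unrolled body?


Loop body operations: SUB (1 op per iteration)
Unrolling 6 iterations:
  Iteration 1: SUB (1 ops)
  Iteration 2: SUB (1 ops)
  Iteration 3: SUB (1 ops)
  Iteration 4: SUB (1 ops)
  Iteration 5: SUB (1 ops)
  Iteration 6: SUB (1 ops)
Total: 6 iterations * 1 ops/iter = 6 operations

6


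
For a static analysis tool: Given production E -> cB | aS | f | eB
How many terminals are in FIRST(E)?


Production: E -> cB | aS | f | eB
Examining each alternative for leading terminals:
  E -> cB : first terminal = 'c'
  E -> aS : first terminal = 'a'
  E -> f : first terminal = 'f'
  E -> eB : first terminal = 'e'
FIRST(E) = {a, c, e, f}
Count: 4

4


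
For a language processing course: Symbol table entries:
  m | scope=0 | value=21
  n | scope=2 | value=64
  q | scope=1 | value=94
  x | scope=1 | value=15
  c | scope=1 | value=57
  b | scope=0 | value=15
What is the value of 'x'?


Searching symbol table for 'x':
  m | scope=0 | value=21
  n | scope=2 | value=64
  q | scope=1 | value=94
  x | scope=1 | value=15 <- MATCH
  c | scope=1 | value=57
  b | scope=0 | value=15
Found 'x' at scope 1 with value 15

15


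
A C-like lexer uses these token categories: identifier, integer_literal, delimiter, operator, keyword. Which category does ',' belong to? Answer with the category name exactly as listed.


Token: ','
Checking categories:
  identifier: no
  integer_literal: no
  operator: no
  keyword: no
  delimiter: YES
Category: delimiter

delimiter


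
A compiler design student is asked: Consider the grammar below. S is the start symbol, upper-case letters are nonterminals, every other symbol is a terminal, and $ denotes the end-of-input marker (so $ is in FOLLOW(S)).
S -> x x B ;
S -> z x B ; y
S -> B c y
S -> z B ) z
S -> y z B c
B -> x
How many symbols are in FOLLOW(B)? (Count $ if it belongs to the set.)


S is the start symbol and does not occur in any rule body, so FOLLOW(S) = {$}.
Examining every occurrence of B in a rule body:
  S -> x x B ; : B is followed by terminal ';' -> add ';'
  S -> z x B ; y : B is followed by terminal ';' -> add ';' (already in the set)
  S -> B c y : B is followed by terminal 'c' -> add 'c'
  S -> z B ) z : B is followed by terminal ')' -> add ')'
  S -> y z B c : B is followed by terminal 'c' -> add 'c' (already in the set)
  B -> x : B does not occur in the body -> contributes nothing
FOLLOW(B) = {), ;, c}
Count: 3

3


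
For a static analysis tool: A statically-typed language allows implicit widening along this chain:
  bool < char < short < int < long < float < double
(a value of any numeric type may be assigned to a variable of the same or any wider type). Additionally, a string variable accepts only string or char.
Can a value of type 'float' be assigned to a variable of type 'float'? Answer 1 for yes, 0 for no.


Target variable type: float
Source value type: float
Numeric ranks: float=5, float=5
Widening allowed iff rank(source) <= rank(target): 5 <= 5? Yes
Result: 1

1


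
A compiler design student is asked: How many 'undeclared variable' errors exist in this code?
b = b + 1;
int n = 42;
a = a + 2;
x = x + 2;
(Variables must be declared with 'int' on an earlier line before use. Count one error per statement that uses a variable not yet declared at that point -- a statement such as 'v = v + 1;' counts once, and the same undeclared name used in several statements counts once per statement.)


Scanning code line by line:
  Line 1: use 'b' -> ERROR (undeclared)
  Line 2: declare 'n' -> declared = ['n']
  Line 3: use 'a' -> ERROR (undeclared)
  Line 4: use 'x' -> ERROR (undeclared)
Total undeclared variable errors: 3

3


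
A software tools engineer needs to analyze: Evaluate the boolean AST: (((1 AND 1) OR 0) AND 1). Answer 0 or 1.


Step 1: Evaluate inner node
  1 AND 1 = 1
Step 2: Evaluate next node
  1 OR 0 = 1
Step 3: Evaluate root node
  1 AND 1 = 1

1


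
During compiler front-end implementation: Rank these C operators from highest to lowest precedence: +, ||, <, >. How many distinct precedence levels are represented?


Looking up precedence for each operator:
  + -> precedence 5
  || -> precedence 1
  < -> precedence 4
  > -> precedence 4
Sorted highest to lowest: +, <, >, ||
Distinct precedence values: [5, 4, 1]
Number of distinct levels: 3

3


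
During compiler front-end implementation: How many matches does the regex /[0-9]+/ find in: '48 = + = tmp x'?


Pattern: /[0-9]+/ (int literals)
Input: '48 = + = tmp x'
Scanning for matches:
  Match 1: '48'
Total matches: 1

1


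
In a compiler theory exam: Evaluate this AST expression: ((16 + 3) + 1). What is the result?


Expression: ((16 + 3) + 1)
Evaluating step by step:
  16 + 3 = 19
  19 + 1 = 20
Result: 20

20


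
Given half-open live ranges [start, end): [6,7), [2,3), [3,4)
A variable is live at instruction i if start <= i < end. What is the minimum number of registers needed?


Live ranges:
  Var0: [6, 7)
  Var1: [2, 3)
  Var2: [3, 4)
Sweep-line events (position, delta, active):
  pos=2 start -> active=1
  pos=3 end -> active=0
  pos=3 start -> active=1
  pos=4 end -> active=0
  pos=6 start -> active=1
  pos=7 end -> active=0
Maximum simultaneous active: 1
Minimum registers needed: 1

1


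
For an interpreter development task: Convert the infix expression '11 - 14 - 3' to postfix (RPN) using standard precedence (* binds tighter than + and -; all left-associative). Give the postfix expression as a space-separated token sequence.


Applying the shunting-yard algorithm:
  Operand 11 -> output
  Push '-' onto operator stack -> op-stack: [-]
  Operand 14 -> output
  See '-' (prec 1); top '-' (prec 1) >= it -> pop '-' to output
  Push '-' onto operator stack -> op-stack: [-]
  Operand 3 -> output
  End of input: pop '-' to output
Postfix result: 11 14 - 3 -

11 14 - 3 -


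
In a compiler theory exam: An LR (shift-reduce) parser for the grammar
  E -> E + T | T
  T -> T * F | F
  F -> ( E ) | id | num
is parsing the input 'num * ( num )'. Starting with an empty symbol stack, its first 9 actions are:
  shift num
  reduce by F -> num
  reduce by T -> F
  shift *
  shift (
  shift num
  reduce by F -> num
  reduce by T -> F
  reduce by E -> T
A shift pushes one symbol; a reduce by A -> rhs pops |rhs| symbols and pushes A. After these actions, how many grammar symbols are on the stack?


Tracking the symbol stack through each action:
  Action 1: shift 'num' : push -> stack = [num] (size 1)
  Action 2: reduce by F -> num : pop 1, push F -> stack = [F] (size 1)
  Action 3: reduce by T -> F : pop 1, push T -> stack = [T] (size 1)
  Action 4: shift '*' : push -> stack = [T, *] (size 2)
  Action 5: shift '(' : push -> stack = [T, *, (] (size 3)
  Action 6: shift 'num' : push -> stack = [T, *, (, num] (size 4)
  Action 7: reduce by F -> num : pop 1, push F -> stack = [T, *, (, F] (size 4)
  Action 8: reduce by T -> F : pop 1, push T -> stack = [T, *, (, T] (size 4)
  Action 9: reduce by E -> T : pop 1, push E -> stack = [T, *, (, E] (size 4)
Final stack size: 4

4


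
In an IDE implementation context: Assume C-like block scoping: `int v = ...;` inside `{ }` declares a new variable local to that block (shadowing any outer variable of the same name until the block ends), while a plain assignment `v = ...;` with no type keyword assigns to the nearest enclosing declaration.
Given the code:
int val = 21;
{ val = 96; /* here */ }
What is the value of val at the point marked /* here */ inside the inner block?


Analyzing scoping rules:
Outer scope: declares val = 21
Inner block: 'val = 96;' has no type keyword, so it is an assignment to the outer val (no shadowing)
Inside the block, after the assignment -> 96
Result: 96

96


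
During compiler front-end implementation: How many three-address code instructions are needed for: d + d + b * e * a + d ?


Expression: d + d + b * e * a + d
Generating three-address code (respecting * over +/- precedence):
  Instruction 1: t1 = b * e
  Instruction 2: t2 = t1 * a
  Instruction 3: t3 = d + d
  Instruction 4: t4 = t3 + t2
  Instruction 5: t5 = t4 + d
Total instructions: 5

5


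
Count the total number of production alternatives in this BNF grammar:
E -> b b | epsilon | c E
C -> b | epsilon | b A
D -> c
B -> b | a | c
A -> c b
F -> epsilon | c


Counting alternatives per rule:
  E: 3 alternative(s)
  C: 3 alternative(s)
  D: 1 alternative(s)
  B: 3 alternative(s)
  A: 1 alternative(s)
  F: 2 alternative(s)
Sum: 3 + 3 + 1 + 3 + 1 + 2 = 13

13


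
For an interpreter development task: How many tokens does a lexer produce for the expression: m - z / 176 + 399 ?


Scanning 'm - z / 176 + 399'
Token 1: 'm' -> identifier
Token 2: '-' -> operator
Token 3: 'z' -> identifier
Token 4: '/' -> operator
Token 5: '176' -> integer_literal
Token 6: '+' -> operator
Token 7: '399' -> integer_literal
Total tokens: 7

7


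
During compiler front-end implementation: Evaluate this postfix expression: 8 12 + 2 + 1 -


Processing tokens left to right:
Push 8, Push 12
Pop 8 and 12, compute 8 + 12 = 20, push 20
Push 2
Pop 20 and 2, compute 20 + 2 = 22, push 22
Push 1
Pop 22 and 1, compute 22 - 1 = 21, push 21
Stack result: 21

21


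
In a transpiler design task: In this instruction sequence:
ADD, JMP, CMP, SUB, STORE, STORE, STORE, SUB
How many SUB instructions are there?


Scanning instruction sequence for SUB:
  Position 1: ADD
  Position 2: JMP
  Position 3: CMP
  Position 4: SUB <- MATCH
  Position 5: STORE
  Position 6: STORE
  Position 7: STORE
  Position 8: SUB <- MATCH
Matches at positions: [4, 8]
Total SUB count: 2

2


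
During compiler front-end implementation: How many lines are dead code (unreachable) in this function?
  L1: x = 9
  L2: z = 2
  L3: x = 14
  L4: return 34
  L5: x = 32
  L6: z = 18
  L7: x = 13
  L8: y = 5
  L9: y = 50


Analyzing control flow:
  L1: reachable (before return)
  L2: reachable (before return)
  L3: reachable (before return)
  L4: reachable (return statement)
  L5: DEAD (after return at L4)
  L6: DEAD (after return at L4)
  L7: DEAD (after return at L4)
  L8: DEAD (after return at L4)
  L9: DEAD (after return at L4)
Return at L4, total lines = 9
Dead lines: L5 through L9
Count: 5

5


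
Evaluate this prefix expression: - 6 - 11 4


Parsing prefix expression: - 6 - 11 4
Step 1: Innermost operation '- 11 4'
  11 - 4 = 7
Step 2: Outer operation '- 6 [7]'
  6 - 7 = -1

-1


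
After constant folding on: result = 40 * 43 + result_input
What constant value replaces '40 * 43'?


Identifying constant sub-expression:
  Original: result = 40 * 43 + result_input
  40 and 43 are both compile-time constants
  Evaluating: 40 * 43 = 1720
  After folding: result = 1720 + result_input

1720


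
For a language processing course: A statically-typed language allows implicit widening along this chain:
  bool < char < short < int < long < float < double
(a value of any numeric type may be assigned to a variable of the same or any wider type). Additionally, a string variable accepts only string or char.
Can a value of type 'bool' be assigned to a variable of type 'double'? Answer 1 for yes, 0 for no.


Target variable type: double
Source value type: bool
Numeric ranks: bool=0, double=6
Widening allowed iff rank(source) <= rank(target): 0 <= 6? Yes
Result: 1

1


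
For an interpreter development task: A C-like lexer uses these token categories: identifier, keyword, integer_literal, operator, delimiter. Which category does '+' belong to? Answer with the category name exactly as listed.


Token: '+'
Checking categories:
  identifier: no
  integer_literal: no
  operator: YES
  keyword: no
  delimiter: no
Category: operator

operator


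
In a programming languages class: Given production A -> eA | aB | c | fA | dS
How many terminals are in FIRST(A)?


Production: A -> eA | aB | c | fA | dS
Examining each alternative for leading terminals:
  A -> eA : first terminal = 'e'
  A -> aB : first terminal = 'a'
  A -> c : first terminal = 'c'
  A -> fA : first terminal = 'f'
  A -> dS : first terminal = 'd'
FIRST(A) = {a, c, d, e, f}
Count: 5

5


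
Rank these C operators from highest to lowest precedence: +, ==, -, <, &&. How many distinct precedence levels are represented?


Looking up precedence for each operator:
  + -> precedence 5
  == -> precedence 3
  - -> precedence 5
  < -> precedence 4
  && -> precedence 2
Sorted highest to lowest: +, -, <, ==, &&
Distinct precedence values: [5, 4, 3, 2]
Number of distinct levels: 4

4


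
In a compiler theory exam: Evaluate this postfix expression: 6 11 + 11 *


Processing tokens left to right:
Push 6, Push 11
Pop 6 and 11, compute 6 + 11 = 17, push 17
Push 11
Pop 17 and 11, compute 17 * 11 = 187, push 187
Stack result: 187

187


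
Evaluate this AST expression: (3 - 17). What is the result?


Expression: (3 - 17)
Evaluating step by step:
  3 - 17 = -14
Result: -14

-14


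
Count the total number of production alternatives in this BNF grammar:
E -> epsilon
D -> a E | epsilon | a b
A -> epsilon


Counting alternatives per rule:
  E: 1 alternative(s)
  D: 3 alternative(s)
  A: 1 alternative(s)
Sum: 1 + 3 + 1 = 5

5


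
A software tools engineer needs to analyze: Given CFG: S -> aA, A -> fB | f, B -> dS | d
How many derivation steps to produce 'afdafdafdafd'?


Grammar: S -> aA, A -> fB | f, B -> dS | d
Deriving 'afdafdafdafd':
Step 1: S -> aA => aA
Step 2: A -> fB => afB
Step 3: B -> dS => afdS
Step 4: S -> aA => afdaA
Step 5: A -> fB => afdafB
Step 6: B -> dS => afdafdS
Step 7: S -> aA => afdafdaA
Step 8: A -> fB => afdafdafB
Step 9: B -> dS => afdafdafdS
Step 10: S -> aA => afdafdafdaA
Step 11: A -> fB => afdafdafdafB
Step 12: B -> d => afdafdafdafd
Total derivation steps: 12

12


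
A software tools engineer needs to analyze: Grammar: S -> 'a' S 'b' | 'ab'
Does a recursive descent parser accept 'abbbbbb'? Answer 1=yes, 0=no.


Grammar accepts strings of the form a^n b^n (n >= 1)
Word: 'abbbbbb'
Counting: 1 a's and 6 b's
Check: 1 == 6? No
Mismatch: a-count != b-count
Rejected

0


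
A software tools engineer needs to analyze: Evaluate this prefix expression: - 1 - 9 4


Parsing prefix expression: - 1 - 9 4
Step 1: Innermost operation '- 9 4'
  9 - 4 = 5
Step 2: Outer operation '- 1 [5]'
  1 - 5 = -4

-4


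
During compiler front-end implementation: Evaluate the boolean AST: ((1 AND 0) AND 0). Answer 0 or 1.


Step 1: Evaluate inner node
  1 AND 0 = 0
Step 2: Evaluate root node
  0 AND 0 = 0

0


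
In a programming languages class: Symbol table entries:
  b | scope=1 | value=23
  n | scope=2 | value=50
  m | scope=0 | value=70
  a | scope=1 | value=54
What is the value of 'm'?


Searching symbol table for 'm':
  b | scope=1 | value=23
  n | scope=2 | value=50
  m | scope=0 | value=70 <- MATCH
  a | scope=1 | value=54
Found 'm' at scope 0 with value 70

70


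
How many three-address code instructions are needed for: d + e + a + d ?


Expression: d + e + a + d
Generating three-address code (respecting * over +/- precedence):
  Instruction 1: t1 = d + e
  Instruction 2: t2 = t1 + a
  Instruction 3: t3 = t2 + d
Total instructions: 3

3


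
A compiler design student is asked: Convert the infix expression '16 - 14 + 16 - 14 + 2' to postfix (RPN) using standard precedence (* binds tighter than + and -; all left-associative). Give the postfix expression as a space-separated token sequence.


Applying the shunting-yard algorithm:
  Operand 16 -> output
  Push '-' onto operator stack -> op-stack: [-]
  Operand 14 -> output
  See '+' (prec 1); top '-' (prec 1) >= it -> pop '-' to output
  Push '+' onto operator stack -> op-stack: [+]
  Operand 16 -> output
  See '-' (prec 1); top '+' (prec 1) >= it -> pop '+' to output
  Push '-' onto operator stack -> op-stack: [-]
  Operand 14 -> output
  See '+' (prec 1); top '-' (prec 1) >= it -> pop '-' to output
  Push '+' onto operator stack -> op-stack: [+]
  Operand 2 -> output
  End of input: pop '+' to output
Postfix result: 16 14 - 16 + 14 - 2 +

16 14 - 16 + 14 - 2 +


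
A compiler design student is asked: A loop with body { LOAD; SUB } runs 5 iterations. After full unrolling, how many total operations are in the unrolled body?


Loop body operations: LOAD, SUB (2 ops per iteration)
Unrolling 5 iterations:
  Iteration 1: LOAD, SUB (2 ops)
  Iteration 2: LOAD, SUB (2 ops)
  Iteration 3: LOAD, SUB (2 ops)
  Iteration 4: LOAD, SUB (2 ops)
  Iteration 5: LOAD, SUB (2 ops)
Total: 5 iterations * 2 ops/iter = 10 operations

10


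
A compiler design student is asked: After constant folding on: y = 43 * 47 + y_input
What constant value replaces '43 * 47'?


Identifying constant sub-expression:
  Original: y = 43 * 47 + y_input
  43 and 47 are both compile-time constants
  Evaluating: 43 * 47 = 2021
  After folding: y = 2021 + y_input

2021


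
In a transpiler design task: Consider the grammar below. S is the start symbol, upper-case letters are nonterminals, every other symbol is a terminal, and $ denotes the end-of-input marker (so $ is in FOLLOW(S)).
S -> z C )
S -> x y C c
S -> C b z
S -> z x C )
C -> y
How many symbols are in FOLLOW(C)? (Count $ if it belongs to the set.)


S is the start symbol and does not occur in any rule body, so FOLLOW(S) = {$}.
Examining every occurrence of C in a rule body:
  S -> z C ) : C is followed by terminal ')' -> add ')'
  S -> x y C c : C is followed by terminal 'c' -> add 'c'
  S -> C b z : C is followed by terminal 'b' -> add 'b'
  S -> z x C ) : C is followed by terminal ')' -> add ')' (already in the set)
  C -> y : C does not occur in the body -> contributes nothing
FOLLOW(C) = {), b, c}
Count: 3

3


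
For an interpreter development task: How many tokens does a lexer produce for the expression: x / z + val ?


Scanning 'x / z + val'
Token 1: 'x' -> identifier
Token 2: '/' -> operator
Token 3: 'z' -> identifier
Token 4: '+' -> operator
Token 5: 'val' -> identifier
Total tokens: 5

5


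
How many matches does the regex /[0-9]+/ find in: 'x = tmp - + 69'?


Pattern: /[0-9]+/ (int literals)
Input: 'x = tmp - + 69'
Scanning for matches:
  Match 1: '69'
Total matches: 1

1


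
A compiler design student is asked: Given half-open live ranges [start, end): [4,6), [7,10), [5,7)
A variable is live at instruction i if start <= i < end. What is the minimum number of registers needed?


Live ranges:
  Var0: [4, 6)
  Var1: [7, 10)
  Var2: [5, 7)
Sweep-line events (position, delta, active):
  pos=4 start -> active=1
  pos=5 start -> active=2
  pos=6 end -> active=1
  pos=7 end -> active=0
  pos=7 start -> active=1
  pos=10 end -> active=0
Maximum simultaneous active: 2
Minimum registers needed: 2

2


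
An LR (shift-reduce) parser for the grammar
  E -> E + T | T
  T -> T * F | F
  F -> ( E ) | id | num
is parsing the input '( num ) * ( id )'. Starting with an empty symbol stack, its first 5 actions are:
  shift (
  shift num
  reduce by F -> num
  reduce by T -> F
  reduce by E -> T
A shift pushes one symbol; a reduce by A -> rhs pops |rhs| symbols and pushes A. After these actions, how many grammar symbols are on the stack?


Tracking the symbol stack through each action:
  Action 1: shift '(' : push -> stack = [(] (size 1)
  Action 2: shift 'num' : push -> stack = [(, num] (size 2)
  Action 3: reduce by F -> num : pop 1, push F -> stack = [(, F] (size 2)
  Action 4: reduce by T -> F : pop 1, push T -> stack = [(, T] (size 2)
  Action 5: reduce by E -> T : pop 1, push E -> stack = [(, E] (size 2)
Final stack size: 2

2


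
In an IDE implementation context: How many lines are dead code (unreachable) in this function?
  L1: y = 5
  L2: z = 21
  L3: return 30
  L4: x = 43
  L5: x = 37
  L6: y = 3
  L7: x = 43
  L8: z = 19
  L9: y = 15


Analyzing control flow:
  L1: reachable (before return)
  L2: reachable (before return)
  L3: reachable (return statement)
  L4: DEAD (after return at L3)
  L5: DEAD (after return at L3)
  L6: DEAD (after return at L3)
  L7: DEAD (after return at L3)
  L8: DEAD (after return at L3)
  L9: DEAD (after return at L3)
Return at L3, total lines = 9
Dead lines: L4 through L9
Count: 6

6


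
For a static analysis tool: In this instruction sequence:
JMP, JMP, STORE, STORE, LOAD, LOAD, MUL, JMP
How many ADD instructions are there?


Scanning instruction sequence for ADD:
  Position 1: JMP
  Position 2: JMP
  Position 3: STORE
  Position 4: STORE
  Position 5: LOAD
  Position 6: LOAD
  Position 7: MUL
  Position 8: JMP
Matches at positions: []
Total ADD count: 0

0


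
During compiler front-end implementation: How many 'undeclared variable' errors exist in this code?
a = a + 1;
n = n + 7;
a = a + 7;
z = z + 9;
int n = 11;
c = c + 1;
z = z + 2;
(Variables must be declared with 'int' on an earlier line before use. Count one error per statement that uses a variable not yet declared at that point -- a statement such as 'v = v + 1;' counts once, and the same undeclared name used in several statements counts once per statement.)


Scanning code line by line:
  Line 1: use 'a' -> ERROR (undeclared)
  Line 2: use 'n' -> ERROR (undeclared)
  Line 3: use 'a' -> ERROR (undeclared)
  Line 4: use 'z' -> ERROR (undeclared)
  Line 5: declare 'n' -> declared = ['n']
  Line 6: use 'c' -> ERROR (undeclared)
  Line 7: use 'z' -> ERROR (undeclared)
Total undeclared variable errors: 6

6
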